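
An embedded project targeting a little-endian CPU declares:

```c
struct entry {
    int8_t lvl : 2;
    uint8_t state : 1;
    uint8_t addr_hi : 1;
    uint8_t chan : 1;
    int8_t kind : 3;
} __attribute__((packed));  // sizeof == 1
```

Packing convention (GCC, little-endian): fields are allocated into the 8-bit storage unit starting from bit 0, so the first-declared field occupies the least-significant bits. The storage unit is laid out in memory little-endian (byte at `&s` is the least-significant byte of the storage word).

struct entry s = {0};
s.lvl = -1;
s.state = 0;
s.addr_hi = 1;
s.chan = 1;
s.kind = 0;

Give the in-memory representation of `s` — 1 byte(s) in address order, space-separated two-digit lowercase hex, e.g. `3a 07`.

[0+:2] lvl=-1 & 0x3 = 0x3; word=0x03
[2+:1] state=0 & 0x1 = 0x0; word=0x03
[3+:1] addr_hi=1 & 0x1 = 0x1; word=0x0b
[4+:1] chan=1 & 0x1 = 0x1; word=0x1b
[5+:3] kind=0 & 0x7 = 0x0; word=0x1b
word = 0x1b → little-endian bytes:
  [0]=0x1b

1b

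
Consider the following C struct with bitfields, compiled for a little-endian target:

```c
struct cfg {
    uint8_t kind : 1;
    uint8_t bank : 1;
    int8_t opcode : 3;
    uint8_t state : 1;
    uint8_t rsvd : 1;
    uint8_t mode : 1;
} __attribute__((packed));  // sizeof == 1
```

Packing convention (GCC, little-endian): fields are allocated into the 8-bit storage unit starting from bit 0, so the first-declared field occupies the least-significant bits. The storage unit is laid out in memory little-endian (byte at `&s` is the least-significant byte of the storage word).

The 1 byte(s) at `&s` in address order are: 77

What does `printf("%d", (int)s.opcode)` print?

-3

[0]=0x77 (little-endian) → word 0x77
kind [0+:1] = (word>>0) & 0x1 = 1
bank [1+:1] = (word>>1) & 0x1 = 1
opcode [2+:3] = (word>>2) & 0x7 = 5  ←
state [5+:1] = (word>>5) & 0x1 = 1
rsvd [6+:1] = (word>>6) & 0x1 = 1
mode [7+:1] = (word>>7) & 0x1 = 0
opcode signed 3b, MSB=1: 5 - 8 = -3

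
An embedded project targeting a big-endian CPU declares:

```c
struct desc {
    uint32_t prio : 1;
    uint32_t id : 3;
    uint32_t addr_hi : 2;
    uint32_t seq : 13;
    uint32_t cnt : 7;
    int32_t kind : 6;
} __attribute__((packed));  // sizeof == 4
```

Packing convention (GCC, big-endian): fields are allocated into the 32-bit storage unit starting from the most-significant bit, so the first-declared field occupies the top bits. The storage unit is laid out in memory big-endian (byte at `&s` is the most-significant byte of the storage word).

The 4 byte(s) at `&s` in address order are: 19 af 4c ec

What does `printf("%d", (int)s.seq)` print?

3450

[0]=0x19 [1]=0xaf [2]=0x4c [3]=0xec (big-endian) → word 0x19af4cec
prio:1 @ bit 31 → (0x19af4cec>>31)&0x1 = 0x0
id:3 @ bit 28 → (0x19af4cec>>28)&0x7 = 0x1
addr_hi:2 @ bit 26 → (0x19af4cec>>26)&0x3 = 0x2
seq:13 @ bit 13 → (0x19af4cec>>13)&0x1fff = 0xd7a  ←
cnt:7 @ bit 6 → (0x19af4cec>>6)&0x7f = 0x33
kind:6 @ bit 0 → (0x19af4cec>>0)&0x3f = 0x2c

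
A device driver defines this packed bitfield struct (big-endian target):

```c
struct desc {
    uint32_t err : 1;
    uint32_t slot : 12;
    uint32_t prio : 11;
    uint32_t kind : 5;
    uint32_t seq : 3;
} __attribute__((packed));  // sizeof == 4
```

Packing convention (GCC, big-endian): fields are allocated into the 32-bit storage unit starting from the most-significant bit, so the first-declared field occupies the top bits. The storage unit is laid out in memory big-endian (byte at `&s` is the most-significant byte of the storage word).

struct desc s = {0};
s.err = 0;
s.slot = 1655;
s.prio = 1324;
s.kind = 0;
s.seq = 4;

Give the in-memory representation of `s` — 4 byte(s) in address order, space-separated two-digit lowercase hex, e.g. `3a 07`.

err:1 = 0 → 0x0 << 31 → word 0x00000000
slot:12 = 1655 → 0x677 << 19 → word 0x33b80000
prio:11 = 1324 → 0x52c << 8 → word 0x33bd2c00
kind:5 = 0 → 0x0 << 3 → word 0x33bd2c00
seq:3 = 4 → 0x4 << 0 → word 0x33bd2c04
word = 0x33bd2c04 → big-endian bytes:
  [0]=0x33  [1]=0xbd  [2]=0x2c  [3]=0x04

33 bd 2c 04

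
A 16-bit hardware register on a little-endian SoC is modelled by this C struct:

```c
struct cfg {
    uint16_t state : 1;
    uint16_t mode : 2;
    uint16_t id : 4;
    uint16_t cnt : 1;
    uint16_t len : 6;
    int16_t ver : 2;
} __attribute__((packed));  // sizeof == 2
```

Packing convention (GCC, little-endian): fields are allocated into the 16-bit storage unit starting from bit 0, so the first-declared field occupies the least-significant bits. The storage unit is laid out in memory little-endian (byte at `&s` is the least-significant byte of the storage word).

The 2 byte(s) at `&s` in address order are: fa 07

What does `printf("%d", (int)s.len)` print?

[0]=0xfa [1]=0x07 (little-endian) → word 0x07fa
state:1 @ bit 0 → (0x07fa>>0)&0x1 = 0x0
mode:2 @ bit 1 → (0x07fa>>1)&0x3 = 0x1
id:4 @ bit 3 → (0x07fa>>3)&0xf = 0xf
cnt:1 @ bit 7 → (0x07fa>>7)&0x1 = 0x1
len:6 @ bit 8 → (0x07fa>>8)&0x3f = 0x7  ←
ver:2 @ bit 14 → (0x07fa>>14)&0x3 = 0x0

7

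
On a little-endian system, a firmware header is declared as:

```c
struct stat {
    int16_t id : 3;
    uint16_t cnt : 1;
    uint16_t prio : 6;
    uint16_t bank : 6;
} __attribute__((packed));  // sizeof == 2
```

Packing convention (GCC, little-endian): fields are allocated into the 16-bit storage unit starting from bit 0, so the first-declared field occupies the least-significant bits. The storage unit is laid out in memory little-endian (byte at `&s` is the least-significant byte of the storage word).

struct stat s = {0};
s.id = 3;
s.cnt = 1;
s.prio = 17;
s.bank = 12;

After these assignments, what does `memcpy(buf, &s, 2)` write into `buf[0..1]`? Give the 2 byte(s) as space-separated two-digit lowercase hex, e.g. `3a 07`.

id:3 = 3 → 0x3 << 0 → word 0x0003
cnt:1 = 1 → 0x1 << 3 → word 0x000b
prio:6 = 17 → 0x11 << 4 → word 0x011b
bank:6 = 12 → 0xc << 10 → word 0x311b
word = 0x311b → little-endian bytes:
  [0]=0x1b  [1]=0x31

1b 31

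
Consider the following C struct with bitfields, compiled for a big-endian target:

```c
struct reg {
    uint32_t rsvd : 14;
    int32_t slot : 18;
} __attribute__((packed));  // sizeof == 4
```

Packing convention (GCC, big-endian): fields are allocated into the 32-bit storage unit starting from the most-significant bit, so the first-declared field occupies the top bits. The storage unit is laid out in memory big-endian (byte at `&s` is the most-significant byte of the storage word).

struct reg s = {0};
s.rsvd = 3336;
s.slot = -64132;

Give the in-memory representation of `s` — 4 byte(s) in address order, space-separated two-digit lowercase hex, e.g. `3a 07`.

rsvd (14b) val=3336 bits=0xd08 at bit 18: 0x34200000
slot (18b) val=-64132 bits=0x3057c at bit 0: 0x3423057c
word = 0x3423057c → big-endian bytes:
  [0]=0x34  [1]=0x23  [2]=0x05  [3]=0x7c

34 23 05 7c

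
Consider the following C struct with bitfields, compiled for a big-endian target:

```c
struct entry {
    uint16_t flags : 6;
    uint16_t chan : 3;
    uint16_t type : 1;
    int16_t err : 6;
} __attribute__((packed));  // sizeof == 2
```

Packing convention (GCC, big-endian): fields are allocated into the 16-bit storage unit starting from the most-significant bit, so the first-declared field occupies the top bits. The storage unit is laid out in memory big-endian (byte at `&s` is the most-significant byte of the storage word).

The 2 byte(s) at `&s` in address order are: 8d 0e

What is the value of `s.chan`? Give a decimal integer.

[0]=0x8d [1]=0x0e (big-endian) → word 0x8d0e
flags:6 @ bit 10 → (0x8d0e>>10)&0x3f = 0x23
chan:3 @ bit 7 → (0x8d0e>>7)&0x7 = 0x2  ←
type:1 @ bit 6 → (0x8d0e>>6)&0x1 = 0x0
err:6 @ bit 0 → (0x8d0e>>0)&0x3f = 0xe

2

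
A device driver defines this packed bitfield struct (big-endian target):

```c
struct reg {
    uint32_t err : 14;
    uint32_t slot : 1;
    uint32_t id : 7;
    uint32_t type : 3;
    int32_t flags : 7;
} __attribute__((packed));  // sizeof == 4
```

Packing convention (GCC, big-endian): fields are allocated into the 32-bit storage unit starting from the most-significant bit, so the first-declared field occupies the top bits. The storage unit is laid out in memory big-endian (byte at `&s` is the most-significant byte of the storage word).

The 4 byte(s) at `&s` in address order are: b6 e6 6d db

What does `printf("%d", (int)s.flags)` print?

-37

[0]=0xb6 [1]=0xe6 [2]=0x6d [3]=0xdb (big-endian) → word 0xb6e66ddb
err:14 @ bit 18 → (0xb6e66ddb>>18)&0x3fff = 0x2db9
slot:1 @ bit 17 → (0xb6e66ddb>>17)&0x1 = 0x1
id:7 @ bit 10 → (0xb6e66ddb>>10)&0x7f = 0x1b
type:3 @ bit 7 → (0xb6e66ddb>>7)&0x7 = 0x3
flags:7 @ bit 0 → (0xb6e66ddb>>0)&0x7f = 0x5b  ←
flags signed 7b, MSB=1: 91 - 128 = -37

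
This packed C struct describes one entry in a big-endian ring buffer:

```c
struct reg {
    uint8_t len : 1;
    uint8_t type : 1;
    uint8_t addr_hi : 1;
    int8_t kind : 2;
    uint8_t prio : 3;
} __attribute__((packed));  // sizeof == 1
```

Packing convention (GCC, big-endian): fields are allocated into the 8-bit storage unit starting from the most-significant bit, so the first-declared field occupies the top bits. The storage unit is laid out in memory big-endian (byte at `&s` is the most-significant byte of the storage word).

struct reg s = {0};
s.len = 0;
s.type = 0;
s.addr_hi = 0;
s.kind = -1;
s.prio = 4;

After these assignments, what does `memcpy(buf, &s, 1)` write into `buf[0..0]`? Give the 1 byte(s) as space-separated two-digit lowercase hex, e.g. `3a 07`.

1c

[7+:1] len=0 & 0x1 = 0x0; word=0x00
[6+:1] type=0 & 0x1 = 0x0; word=0x00
[5+:1] addr_hi=0 & 0x1 = 0x0; word=0x00
[3+:2] kind=-1 & 0x3 = 0x3; word=0x18
[0+:3] prio=4 & 0x7 = 0x4; word=0x1c
word = 0x1c → big-endian bytes:
  [0]=0x1c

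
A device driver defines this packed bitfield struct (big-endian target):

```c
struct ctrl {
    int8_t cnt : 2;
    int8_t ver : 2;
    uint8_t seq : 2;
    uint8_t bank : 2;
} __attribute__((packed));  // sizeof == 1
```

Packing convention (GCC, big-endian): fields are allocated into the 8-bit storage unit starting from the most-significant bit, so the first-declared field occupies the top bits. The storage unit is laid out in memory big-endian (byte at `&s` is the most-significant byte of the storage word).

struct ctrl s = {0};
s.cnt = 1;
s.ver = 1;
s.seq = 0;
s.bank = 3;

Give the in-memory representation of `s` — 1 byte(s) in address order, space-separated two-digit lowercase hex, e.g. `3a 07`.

cnt:2 = 1 → 0x1 << 6 → word 0x40
ver:2 = 1 → 0x1 << 4 → word 0x50
seq:2 = 0 → 0x0 << 2 → word 0x50
bank:2 = 3 → 0x3 << 0 → word 0x53
word = 0x53 → big-endian bytes:
  [0]=0x53

53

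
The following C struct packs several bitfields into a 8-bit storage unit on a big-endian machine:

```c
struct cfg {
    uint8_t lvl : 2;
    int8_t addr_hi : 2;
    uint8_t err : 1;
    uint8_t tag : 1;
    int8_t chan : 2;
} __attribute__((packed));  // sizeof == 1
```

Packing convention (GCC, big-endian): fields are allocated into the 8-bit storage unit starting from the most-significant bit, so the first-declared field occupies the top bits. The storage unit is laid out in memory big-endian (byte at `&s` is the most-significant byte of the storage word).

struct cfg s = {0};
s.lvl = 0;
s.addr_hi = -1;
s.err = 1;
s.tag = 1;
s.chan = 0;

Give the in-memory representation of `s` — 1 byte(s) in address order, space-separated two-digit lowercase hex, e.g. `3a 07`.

3c

lvl (2b) val=0 bits=0x0 at bit 6: 0x00
addr_hi (2b) val=-1 bits=0x3 at bit 4: 0x30
err (1b) val=1 bits=0x1 at bit 3: 0x38
tag (1b) val=1 bits=0x1 at bit 2: 0x3c
chan (2b) val=0 bits=0x0 at bit 0: 0x3c
word = 0x3c → big-endian bytes:
  [0]=0x3c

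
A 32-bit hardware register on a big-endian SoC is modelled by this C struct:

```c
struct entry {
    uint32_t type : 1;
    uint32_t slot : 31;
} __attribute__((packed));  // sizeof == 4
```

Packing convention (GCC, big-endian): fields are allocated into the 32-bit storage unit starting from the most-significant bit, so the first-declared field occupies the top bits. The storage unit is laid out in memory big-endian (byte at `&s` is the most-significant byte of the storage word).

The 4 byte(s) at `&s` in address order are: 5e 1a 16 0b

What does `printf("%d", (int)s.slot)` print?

[0]=0x5e [1]=0x1a [2]=0x16 [3]=0x0b (big-endian) → word 0x5e1a160b
type [31+:1] = (word>>31) & 0x1 = 0
slot [0+:31] = (word>>0) & 0x7fffffff = 1578767883  ←

1578767883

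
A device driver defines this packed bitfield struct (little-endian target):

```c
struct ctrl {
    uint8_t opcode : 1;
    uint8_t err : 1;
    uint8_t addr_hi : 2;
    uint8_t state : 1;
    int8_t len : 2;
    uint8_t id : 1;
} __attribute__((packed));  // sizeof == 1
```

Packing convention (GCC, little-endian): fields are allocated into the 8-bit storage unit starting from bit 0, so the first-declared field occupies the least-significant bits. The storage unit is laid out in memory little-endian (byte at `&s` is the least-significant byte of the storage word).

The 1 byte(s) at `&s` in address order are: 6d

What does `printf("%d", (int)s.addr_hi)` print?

[0]=0x6d (little-endian) → word 0x6d
opcode [0+:1] = (word>>0) & 0x1 = 1
err [1+:1] = (word>>1) & 0x1 = 0
addr_hi [2+:2] = (word>>2) & 0x3 = 3  ←
state [4+:1] = (word>>4) & 0x1 = 0
len [5+:2] = (word>>5) & 0x3 = 3
id [7+:1] = (word>>7) & 0x1 = 0

3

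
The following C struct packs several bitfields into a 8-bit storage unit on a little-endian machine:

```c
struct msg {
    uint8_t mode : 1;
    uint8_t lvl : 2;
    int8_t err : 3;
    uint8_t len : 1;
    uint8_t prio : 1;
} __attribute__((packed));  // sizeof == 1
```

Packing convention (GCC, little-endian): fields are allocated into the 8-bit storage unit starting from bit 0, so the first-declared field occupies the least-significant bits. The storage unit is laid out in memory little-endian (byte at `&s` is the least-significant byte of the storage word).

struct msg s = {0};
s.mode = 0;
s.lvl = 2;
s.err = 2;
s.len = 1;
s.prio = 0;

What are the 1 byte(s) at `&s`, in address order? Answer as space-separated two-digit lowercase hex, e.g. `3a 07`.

[0+:1] mode=0 & 0x1 = 0x0; word=0x00
[1+:2] lvl=2 & 0x3 = 0x2; word=0x04
[3+:3] err=2 & 0x7 = 0x2; word=0x14
[6+:1] len=1 & 0x1 = 0x1; word=0x54
[7+:1] prio=0 & 0x1 = 0x0; word=0x54
word = 0x54 → little-endian bytes:
  [0]=0x54

54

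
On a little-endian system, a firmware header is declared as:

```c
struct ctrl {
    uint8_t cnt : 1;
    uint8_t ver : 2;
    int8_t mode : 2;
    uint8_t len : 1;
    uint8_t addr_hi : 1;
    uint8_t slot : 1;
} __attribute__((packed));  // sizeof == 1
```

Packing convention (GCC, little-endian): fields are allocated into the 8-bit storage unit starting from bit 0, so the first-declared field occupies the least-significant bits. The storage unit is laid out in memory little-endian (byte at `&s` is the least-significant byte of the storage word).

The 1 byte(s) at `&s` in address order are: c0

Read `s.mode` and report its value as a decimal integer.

[0]=0xc0 (little-endian) → word 0xc0
cnt [0+:1] = (word>>0) & 0x1 = 0
ver [1+:2] = (word>>1) & 0x3 = 0
mode [3+:2] = (word>>3) & 0x3 = 0  ←
len [5+:1] = (word>>5) & 0x1 = 0
addr_hi [6+:1] = (word>>6) & 0x1 = 1
slot [7+:1] = (word>>7) & 0x1 = 1
mode signed 2b, MSB=0: value = 0

0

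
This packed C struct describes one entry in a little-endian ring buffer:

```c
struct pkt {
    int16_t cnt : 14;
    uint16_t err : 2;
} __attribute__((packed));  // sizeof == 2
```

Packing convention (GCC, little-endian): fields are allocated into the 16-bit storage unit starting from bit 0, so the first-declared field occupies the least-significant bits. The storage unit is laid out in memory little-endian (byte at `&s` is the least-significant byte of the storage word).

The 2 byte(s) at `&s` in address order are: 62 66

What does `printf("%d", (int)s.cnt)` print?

-6558

[0]=0x62 [1]=0x66 (little-endian) → word 0x6662
cnt:14 @ bit 0 → (0x6662>>0)&0x3fff = 0x2662  ←
err:2 @ bit 14 → (0x6662>>14)&0x3 = 0x1
cnt signed 14b, MSB=1: 9826 - 16384 = -6558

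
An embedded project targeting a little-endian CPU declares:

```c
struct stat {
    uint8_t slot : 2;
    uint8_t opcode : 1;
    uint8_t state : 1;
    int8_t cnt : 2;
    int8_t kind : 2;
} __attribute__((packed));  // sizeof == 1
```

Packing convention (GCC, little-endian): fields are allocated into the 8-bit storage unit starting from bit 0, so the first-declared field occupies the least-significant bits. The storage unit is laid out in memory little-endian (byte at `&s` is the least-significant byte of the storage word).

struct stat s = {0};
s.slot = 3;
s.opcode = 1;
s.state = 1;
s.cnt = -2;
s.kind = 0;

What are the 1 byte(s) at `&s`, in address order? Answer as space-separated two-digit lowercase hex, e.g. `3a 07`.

slot (2b) val=3 bits=0x3 at bit 0: 0x03
opcode (1b) val=1 bits=0x1 at bit 2: 0x07
state (1b) val=1 bits=0x1 at bit 3: 0x0f
cnt (2b) val=-2 bits=0x2 at bit 4: 0x2f
kind (2b) val=0 bits=0x0 at bit 6: 0x2f
word = 0x2f → little-endian bytes:
  [0]=0x2f

2f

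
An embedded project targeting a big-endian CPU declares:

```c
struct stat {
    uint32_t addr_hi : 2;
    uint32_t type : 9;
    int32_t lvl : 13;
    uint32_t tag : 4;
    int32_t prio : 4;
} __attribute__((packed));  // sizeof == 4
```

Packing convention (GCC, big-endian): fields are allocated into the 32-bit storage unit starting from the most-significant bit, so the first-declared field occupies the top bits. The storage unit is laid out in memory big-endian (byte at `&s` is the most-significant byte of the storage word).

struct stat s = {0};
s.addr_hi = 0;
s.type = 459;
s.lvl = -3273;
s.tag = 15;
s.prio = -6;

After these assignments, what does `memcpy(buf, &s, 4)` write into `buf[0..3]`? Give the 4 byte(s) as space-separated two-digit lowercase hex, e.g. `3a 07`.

addr_hi (2b) val=0 bits=0x0 at bit 30: 0x00000000
type (9b) val=459 bits=0x1cb at bit 21: 0x39600000
lvl (13b) val=-3273 bits=0x1337 at bit 8: 0x39733700
tag (4b) val=15 bits=0xf at bit 4: 0x397337f0
prio (4b) val=-6 bits=0xa at bit 0: 0x397337fa
word = 0x397337fa → big-endian bytes:
  [0]=0x39  [1]=0x73  [2]=0x37  [3]=0xfa

39 73 37 fa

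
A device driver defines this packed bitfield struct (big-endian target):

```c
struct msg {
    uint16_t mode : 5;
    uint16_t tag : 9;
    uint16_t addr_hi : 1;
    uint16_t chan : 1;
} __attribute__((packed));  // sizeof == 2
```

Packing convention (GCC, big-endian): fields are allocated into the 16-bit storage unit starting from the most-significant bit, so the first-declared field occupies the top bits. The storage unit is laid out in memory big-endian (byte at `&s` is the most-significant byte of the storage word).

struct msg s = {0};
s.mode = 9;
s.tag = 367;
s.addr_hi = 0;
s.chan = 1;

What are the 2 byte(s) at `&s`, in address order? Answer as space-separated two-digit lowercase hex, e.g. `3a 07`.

4d bd

mode (5b) val=9 bits=0x9 at bit 11: 0x4800
tag (9b) val=367 bits=0x16f at bit 2: 0x4dbc
addr_hi (1b) val=0 bits=0x0 at bit 1: 0x4dbc
chan (1b) val=1 bits=0x1 at bit 0: 0x4dbd
word = 0x4dbd → big-endian bytes:
  [0]=0x4d  [1]=0xbd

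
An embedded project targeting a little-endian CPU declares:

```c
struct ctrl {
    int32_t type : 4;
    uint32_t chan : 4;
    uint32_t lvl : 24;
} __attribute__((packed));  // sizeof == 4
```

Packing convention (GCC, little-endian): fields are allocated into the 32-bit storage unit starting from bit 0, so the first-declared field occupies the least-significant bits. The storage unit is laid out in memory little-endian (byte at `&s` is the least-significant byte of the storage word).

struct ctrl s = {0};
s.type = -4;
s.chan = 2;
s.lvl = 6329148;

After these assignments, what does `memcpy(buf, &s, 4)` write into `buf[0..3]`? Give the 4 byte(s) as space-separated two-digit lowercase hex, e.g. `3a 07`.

type (4b) val=-4 bits=0xc at bit 0: 0x0000000c
chan (4b) val=2 bits=0x2 at bit 4: 0x0000002c
lvl (24b) val=6329148 bits=0x60933c at bit 8: 0x60933c2c
word = 0x60933c2c → little-endian bytes:
  [0]=0x2c  [1]=0x3c  [2]=0x93  [3]=0x60

2c 3c 93 60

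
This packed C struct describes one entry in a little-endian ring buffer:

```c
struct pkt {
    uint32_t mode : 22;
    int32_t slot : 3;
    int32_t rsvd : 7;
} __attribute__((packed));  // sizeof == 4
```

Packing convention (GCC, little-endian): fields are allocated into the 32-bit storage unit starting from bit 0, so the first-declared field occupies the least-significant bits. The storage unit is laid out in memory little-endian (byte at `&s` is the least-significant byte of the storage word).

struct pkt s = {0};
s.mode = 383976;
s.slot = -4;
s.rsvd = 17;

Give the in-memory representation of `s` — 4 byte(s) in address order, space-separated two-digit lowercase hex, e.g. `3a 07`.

mode (22b) val=383976 bits=0x5dbe8 at bit 0: 0x0005dbe8
slot (3b) val=-4 bits=0x4 at bit 22: 0x0105dbe8
rsvd (7b) val=17 bits=0x11 at bit 25: 0x2305dbe8
word = 0x2305dbe8 → little-endian bytes:
  [0]=0xe8  [1]=0xdb  [2]=0x05  [3]=0x23

e8 db 05 23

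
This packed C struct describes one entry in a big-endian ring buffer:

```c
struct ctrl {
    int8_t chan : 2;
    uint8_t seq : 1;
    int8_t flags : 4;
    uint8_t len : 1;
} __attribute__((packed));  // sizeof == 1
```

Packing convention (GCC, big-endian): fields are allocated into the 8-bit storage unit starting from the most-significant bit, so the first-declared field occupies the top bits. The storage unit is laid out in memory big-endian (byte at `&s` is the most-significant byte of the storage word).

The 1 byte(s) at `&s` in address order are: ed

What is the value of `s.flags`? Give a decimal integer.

[0]=0xed (big-endian) → word 0xed
chan [6+:2] = (word>>6) & 0x3 = 3
seq [5+:1] = (word>>5) & 0x1 = 1
flags [1+:4] = (word>>1) & 0xf = 6  ←
len [0+:1] = (word>>0) & 0x1 = 1
flags signed 4b, MSB=0: value = 6

6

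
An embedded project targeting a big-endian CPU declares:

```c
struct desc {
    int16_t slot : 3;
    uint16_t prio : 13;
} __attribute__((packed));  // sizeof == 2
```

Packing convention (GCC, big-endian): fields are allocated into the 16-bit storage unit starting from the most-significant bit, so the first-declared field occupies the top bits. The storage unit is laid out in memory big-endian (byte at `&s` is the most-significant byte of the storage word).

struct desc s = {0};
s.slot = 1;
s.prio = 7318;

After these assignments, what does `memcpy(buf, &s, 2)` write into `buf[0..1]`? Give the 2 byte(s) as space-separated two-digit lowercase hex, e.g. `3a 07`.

3c 96

slot (3b) val=1 bits=0x1 at bit 13: 0x2000
prio (13b) val=7318 bits=0x1c96 at bit 0: 0x3c96
word = 0x3c96 → big-endian bytes:
  [0]=0x3c  [1]=0x96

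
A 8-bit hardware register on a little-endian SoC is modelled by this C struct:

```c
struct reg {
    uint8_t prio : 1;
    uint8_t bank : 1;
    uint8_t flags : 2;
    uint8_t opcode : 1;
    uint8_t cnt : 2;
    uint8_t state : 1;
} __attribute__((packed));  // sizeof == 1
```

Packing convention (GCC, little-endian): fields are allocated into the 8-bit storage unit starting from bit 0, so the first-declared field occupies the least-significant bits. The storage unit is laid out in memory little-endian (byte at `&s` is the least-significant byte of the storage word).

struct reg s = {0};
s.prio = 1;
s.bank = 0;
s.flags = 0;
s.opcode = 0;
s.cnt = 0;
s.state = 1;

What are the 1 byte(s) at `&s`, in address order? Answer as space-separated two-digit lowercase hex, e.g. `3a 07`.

81

[0+:1] prio=1 & 0x1 = 0x1; word=0x01
[1+:1] bank=0 & 0x1 = 0x0; word=0x01
[2+:2] flags=0 & 0x3 = 0x0; word=0x01
[4+:1] opcode=0 & 0x1 = 0x0; word=0x01
[5+:2] cnt=0 & 0x3 = 0x0; word=0x01
[7+:1] state=1 & 0x1 = 0x1; word=0x81
word = 0x81 → little-endian bytes:
  [0]=0x81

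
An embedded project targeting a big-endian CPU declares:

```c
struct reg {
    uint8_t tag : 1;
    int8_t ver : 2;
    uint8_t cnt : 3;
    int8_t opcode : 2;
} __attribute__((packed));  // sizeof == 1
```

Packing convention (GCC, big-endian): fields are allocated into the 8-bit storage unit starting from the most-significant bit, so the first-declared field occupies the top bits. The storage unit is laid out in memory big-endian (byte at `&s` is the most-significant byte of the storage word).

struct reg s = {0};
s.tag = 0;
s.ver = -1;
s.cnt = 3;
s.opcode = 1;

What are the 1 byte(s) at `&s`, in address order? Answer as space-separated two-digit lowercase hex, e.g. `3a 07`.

6d

tag (1b) val=0 bits=0x0 at bit 7: 0x00
ver (2b) val=-1 bits=0x3 at bit 5: 0x60
cnt (3b) val=3 bits=0x3 at bit 2: 0x6c
opcode (2b) val=1 bits=0x1 at bit 0: 0x6d
word = 0x6d → big-endian bytes:
  [0]=0x6d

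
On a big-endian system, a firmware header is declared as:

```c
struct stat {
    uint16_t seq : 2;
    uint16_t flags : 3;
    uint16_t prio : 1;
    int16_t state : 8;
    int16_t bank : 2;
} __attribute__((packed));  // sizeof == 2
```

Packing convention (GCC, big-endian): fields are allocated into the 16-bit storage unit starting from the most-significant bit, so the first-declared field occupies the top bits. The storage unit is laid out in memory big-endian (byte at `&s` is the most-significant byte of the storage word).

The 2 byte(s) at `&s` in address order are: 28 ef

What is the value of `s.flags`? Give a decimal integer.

[0]=0x28 [1]=0xef (big-endian) → word 0x28ef
seq:2 @ bit 14 → (0x28ef>>14)&0x3 = 0x0
flags:3 @ bit 11 → (0x28ef>>11)&0x7 = 0x5  ←
prio:1 @ bit 10 → (0x28ef>>10)&0x1 = 0x0
state:8 @ bit 2 → (0x28ef>>2)&0xff = 0x3b
bank:2 @ bit 0 → (0x28ef>>0)&0x3 = 0x3

5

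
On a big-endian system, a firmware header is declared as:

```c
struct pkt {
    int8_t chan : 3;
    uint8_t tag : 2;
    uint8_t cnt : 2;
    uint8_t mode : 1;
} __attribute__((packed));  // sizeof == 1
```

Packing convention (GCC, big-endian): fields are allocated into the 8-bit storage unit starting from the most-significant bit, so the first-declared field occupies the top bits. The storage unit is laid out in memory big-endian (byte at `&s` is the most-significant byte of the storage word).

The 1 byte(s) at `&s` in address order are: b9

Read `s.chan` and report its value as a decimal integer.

-3

[0]=0xb9 (big-endian) → word 0xb9
chan:3 @ bit 5 → (0xb9>>5)&0x7 = 0x5  ←
tag:2 @ bit 3 → (0xb9>>3)&0x3 = 0x3
cnt:2 @ bit 1 → (0xb9>>1)&0x3 = 0x0
mode:1 @ bit 0 → (0xb9>>0)&0x1 = 0x1
chan signed 3b, MSB=1: 5 - 8 = -3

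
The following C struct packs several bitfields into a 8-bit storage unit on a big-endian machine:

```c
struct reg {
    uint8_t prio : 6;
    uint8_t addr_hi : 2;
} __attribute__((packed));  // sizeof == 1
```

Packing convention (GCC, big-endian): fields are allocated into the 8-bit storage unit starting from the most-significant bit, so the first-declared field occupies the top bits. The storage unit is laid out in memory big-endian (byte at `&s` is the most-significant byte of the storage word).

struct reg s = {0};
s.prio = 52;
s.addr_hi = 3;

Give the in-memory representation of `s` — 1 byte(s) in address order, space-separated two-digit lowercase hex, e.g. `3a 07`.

d3

prio:6 = 52 → 0x34 << 2 → word 0xd0
addr_hi:2 = 3 → 0x3 << 0 → word 0xd3
word = 0xd3 → big-endian bytes:
  [0]=0xd3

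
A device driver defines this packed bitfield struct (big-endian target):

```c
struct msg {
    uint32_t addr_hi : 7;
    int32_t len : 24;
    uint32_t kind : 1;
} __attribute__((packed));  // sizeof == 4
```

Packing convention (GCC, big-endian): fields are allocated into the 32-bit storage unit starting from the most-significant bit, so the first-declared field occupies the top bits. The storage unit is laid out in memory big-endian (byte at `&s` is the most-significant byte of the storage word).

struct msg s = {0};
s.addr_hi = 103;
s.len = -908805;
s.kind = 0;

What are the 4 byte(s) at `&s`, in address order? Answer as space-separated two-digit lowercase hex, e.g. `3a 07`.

cf e4 43 f6

[25+:7] addr_hi=103 & 0x7f = 0x67; word=0xce000000
[1+:24] len=-908805 & 0xffffff = 0xf221fb; word=0xcfe443f6
[0+:1] kind=0 & 0x1 = 0x0; word=0xcfe443f6
word = 0xcfe443f6 → big-endian bytes:
  [0]=0xcf  [1]=0xe4  [2]=0x43  [3]=0xf6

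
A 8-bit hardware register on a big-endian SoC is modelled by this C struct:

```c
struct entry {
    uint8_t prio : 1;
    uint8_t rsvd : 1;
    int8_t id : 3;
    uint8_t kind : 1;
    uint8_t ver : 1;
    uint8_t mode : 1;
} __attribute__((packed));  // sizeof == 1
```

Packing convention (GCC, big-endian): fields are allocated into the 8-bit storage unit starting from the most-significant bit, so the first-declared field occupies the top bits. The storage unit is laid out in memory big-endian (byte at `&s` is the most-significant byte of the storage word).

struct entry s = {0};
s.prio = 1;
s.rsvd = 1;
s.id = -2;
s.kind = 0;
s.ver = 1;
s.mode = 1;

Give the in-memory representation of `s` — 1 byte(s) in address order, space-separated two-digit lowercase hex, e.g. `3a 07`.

prio:1 = 1 → 0x1 << 7 → word 0x80
rsvd:1 = 1 → 0x1 << 6 → word 0xc0
id:3 = -2 → 0x6 << 3 → word 0xf0
kind:1 = 0 → 0x0 << 2 → word 0xf0
ver:1 = 1 → 0x1 << 1 → word 0xf2
mode:1 = 1 → 0x1 << 0 → word 0xf3
word = 0xf3 → big-endian bytes:
  [0]=0xf3

f3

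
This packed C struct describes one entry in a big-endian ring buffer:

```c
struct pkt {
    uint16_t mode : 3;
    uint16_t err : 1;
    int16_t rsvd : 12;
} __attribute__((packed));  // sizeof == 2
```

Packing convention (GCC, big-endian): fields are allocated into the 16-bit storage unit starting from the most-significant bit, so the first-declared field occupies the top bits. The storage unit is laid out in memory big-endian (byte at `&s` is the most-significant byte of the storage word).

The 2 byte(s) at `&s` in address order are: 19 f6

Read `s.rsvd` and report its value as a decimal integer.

[0]=0x19 [1]=0xf6 (big-endian) → word 0x19f6
mode [13+:3] = (word>>13) & 0x7 = 0
err [12+:1] = (word>>12) & 0x1 = 1
rsvd [0+:12] = (word>>0) & 0xfff = 2550  ←
rsvd signed 12b, MSB=1: 2550 - 4096 = -1546

-1546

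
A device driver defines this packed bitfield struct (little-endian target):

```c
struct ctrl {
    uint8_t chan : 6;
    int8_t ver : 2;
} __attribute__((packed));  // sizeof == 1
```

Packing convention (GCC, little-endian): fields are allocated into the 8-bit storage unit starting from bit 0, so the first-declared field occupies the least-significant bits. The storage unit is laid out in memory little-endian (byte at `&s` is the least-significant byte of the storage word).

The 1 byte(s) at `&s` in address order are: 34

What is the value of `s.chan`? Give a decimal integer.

[0]=0x34 (little-endian) → word 0x34
chan:6 @ bit 0 → (0x34>>0)&0x3f = 0x34  ←
ver:2 @ bit 6 → (0x34>>6)&0x3 = 0x0

52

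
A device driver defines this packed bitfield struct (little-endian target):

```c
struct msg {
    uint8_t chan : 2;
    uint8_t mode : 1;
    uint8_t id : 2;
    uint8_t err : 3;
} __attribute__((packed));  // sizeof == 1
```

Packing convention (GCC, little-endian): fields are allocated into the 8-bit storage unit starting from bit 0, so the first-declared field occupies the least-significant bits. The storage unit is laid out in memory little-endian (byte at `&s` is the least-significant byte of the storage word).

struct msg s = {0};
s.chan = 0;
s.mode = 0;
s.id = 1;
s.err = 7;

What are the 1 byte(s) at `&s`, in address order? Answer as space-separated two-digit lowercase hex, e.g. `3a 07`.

e8

[0+:2] chan=0 & 0x3 = 0x0; word=0x00
[2+:1] mode=0 & 0x1 = 0x0; word=0x00
[3+:2] id=1 & 0x3 = 0x1; word=0x08
[5+:3] err=7 & 0x7 = 0x7; word=0xe8
word = 0xe8 → little-endian bytes:
  [0]=0xe8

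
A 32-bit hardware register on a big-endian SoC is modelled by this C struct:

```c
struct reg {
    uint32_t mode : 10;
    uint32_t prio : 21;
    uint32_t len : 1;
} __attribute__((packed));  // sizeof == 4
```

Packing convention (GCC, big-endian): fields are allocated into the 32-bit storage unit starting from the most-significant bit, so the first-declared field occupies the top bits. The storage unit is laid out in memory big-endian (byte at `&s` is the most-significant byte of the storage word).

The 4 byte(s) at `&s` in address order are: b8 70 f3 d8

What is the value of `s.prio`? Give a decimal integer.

[0]=0xb8 [1]=0x70 [2]=0xf3 [3]=0xd8 (big-endian) → word 0xb870f3d8
mode:10 @ bit 22 → (0xb870f3d8>>22)&0x3ff = 0x2e1
prio:21 @ bit 1 → (0xb870f3d8>>1)&0x1fffff = 0x1879ec  ←
len:1 @ bit 0 → (0xb870f3d8>>0)&0x1 = 0x0

1604076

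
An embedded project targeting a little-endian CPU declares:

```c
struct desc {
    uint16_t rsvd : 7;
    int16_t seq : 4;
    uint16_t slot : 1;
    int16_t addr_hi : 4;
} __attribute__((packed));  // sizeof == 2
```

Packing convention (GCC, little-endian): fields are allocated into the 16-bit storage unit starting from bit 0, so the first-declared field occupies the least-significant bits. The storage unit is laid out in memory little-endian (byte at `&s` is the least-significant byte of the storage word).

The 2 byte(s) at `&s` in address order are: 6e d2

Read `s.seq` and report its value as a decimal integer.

[0]=0x6e [1]=0xd2 (little-endian) → word 0xd26e
rsvd [0+:7] = (word>>0) & 0x7f = 110
seq [7+:4] = (word>>7) & 0xf = 4  ←
slot [11+:1] = (word>>11) & 0x1 = 0
addr_hi [12+:4] = (word>>12) & 0xf = 13
seq signed 4b, MSB=0: value = 4

4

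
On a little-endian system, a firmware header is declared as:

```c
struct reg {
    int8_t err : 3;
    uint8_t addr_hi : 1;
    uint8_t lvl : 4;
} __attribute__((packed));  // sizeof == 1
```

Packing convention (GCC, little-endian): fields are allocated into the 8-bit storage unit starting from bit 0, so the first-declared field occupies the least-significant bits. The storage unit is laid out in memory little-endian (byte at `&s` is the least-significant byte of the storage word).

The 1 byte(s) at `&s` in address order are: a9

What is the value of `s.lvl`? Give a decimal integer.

[0]=0xa9 (little-endian) → word 0xa9
err:3 @ bit 0 → (0xa9>>0)&0x7 = 0x1
addr_hi:1 @ bit 3 → (0xa9>>3)&0x1 = 0x1
lvl:4 @ bit 4 → (0xa9>>4)&0xf = 0xa  ←

10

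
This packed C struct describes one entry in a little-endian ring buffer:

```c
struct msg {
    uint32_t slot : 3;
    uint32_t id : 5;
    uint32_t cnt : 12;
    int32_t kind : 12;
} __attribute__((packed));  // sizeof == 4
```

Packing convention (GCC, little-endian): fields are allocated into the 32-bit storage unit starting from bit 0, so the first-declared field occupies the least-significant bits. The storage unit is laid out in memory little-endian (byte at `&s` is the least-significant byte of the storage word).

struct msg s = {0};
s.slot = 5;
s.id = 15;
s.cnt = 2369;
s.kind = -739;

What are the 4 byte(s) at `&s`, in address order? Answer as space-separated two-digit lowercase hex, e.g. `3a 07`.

slot:3 = 5 → 0x5 << 0 → word 0x00000005
id:5 = 15 → 0xf << 3 → word 0x0000007d
cnt:12 = 2369 → 0x941 << 8 → word 0x0009417d
kind:12 = -739 → 0xd1d << 20 → word 0xd1d9417d
word = 0xd1d9417d → little-endian bytes:
  [0]=0x7d  [1]=0x41  [2]=0xd9  [3]=0xd1

7d 41 d9 d1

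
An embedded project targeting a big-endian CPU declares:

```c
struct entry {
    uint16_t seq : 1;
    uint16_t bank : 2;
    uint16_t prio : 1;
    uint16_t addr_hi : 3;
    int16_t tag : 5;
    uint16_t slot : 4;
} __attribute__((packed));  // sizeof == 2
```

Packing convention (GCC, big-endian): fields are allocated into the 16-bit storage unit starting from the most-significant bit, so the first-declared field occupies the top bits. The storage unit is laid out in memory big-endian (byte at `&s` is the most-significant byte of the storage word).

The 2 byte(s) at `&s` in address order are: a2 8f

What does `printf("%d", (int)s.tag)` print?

[0]=0xa2 [1]=0x8f (big-endian) → word 0xa28f
seq [15+:1] = (word>>15) & 0x1 = 1
bank [13+:2] = (word>>13) & 0x3 = 1
prio [12+:1] = (word>>12) & 0x1 = 0
addr_hi [9+:3] = (word>>9) & 0x7 = 1
tag [4+:5] = (word>>4) & 0x1f = 8  ←
slot [0+:4] = (word>>0) & 0xf = 15
tag signed 5b, MSB=0: value = 8

8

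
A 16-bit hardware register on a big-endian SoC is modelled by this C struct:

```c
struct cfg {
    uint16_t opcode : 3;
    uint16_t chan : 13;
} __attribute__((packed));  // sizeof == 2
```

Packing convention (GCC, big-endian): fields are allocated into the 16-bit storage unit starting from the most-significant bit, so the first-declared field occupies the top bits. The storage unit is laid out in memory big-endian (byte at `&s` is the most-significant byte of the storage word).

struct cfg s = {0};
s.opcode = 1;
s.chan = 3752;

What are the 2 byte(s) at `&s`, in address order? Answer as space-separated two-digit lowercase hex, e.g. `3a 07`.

[13+:3] opcode=1 & 0x7 = 0x1; word=0x2000
[0+:13] chan=3752 & 0x1fff = 0xea8; word=0x2ea8
word = 0x2ea8 → big-endian bytes:
  [0]=0x2e  [1]=0xa8

2e a8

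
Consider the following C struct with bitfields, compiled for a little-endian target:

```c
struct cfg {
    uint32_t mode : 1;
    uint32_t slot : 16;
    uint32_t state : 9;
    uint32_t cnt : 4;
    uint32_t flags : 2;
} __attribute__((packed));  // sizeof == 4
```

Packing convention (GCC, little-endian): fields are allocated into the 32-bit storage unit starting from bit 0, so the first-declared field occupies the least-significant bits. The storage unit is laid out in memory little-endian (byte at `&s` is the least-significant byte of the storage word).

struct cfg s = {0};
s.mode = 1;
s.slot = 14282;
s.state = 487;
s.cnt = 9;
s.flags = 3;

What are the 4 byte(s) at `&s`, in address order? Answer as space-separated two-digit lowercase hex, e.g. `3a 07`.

95 6f ce e7

mode:1 = 1 → 0x1 << 0 → word 0x00000001
slot:16 = 14282 → 0x37ca << 1 → word 0x00006f95
state:9 = 487 → 0x1e7 << 17 → word 0x03ce6f95
cnt:4 = 9 → 0x9 << 26 → word 0x27ce6f95
flags:2 = 3 → 0x3 << 30 → word 0xe7ce6f95
word = 0xe7ce6f95 → little-endian bytes:
  [0]=0x95  [1]=0x6f  [2]=0xce  [3]=0xe7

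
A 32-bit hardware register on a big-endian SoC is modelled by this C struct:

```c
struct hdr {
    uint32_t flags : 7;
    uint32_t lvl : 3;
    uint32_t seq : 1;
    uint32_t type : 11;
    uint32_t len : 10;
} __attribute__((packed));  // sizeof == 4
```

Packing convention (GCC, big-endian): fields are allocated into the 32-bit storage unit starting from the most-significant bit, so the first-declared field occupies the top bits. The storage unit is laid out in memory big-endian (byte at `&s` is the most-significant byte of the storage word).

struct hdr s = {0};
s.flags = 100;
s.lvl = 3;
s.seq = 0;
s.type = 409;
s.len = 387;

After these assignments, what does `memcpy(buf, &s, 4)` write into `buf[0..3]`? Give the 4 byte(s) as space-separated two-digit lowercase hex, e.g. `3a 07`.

c8 c6 65 83

flags (7b) val=100 bits=0x64 at bit 25: 0xc8000000
lvl (3b) val=3 bits=0x3 at bit 22: 0xc8c00000
seq (1b) val=0 bits=0x0 at bit 21: 0xc8c00000
type (11b) val=409 bits=0x199 at bit 10: 0xc8c66400
len (10b) val=387 bits=0x183 at bit 0: 0xc8c66583
word = 0xc8c66583 → big-endian bytes:
  [0]=0xc8  [1]=0xc6  [2]=0x65  [3]=0x83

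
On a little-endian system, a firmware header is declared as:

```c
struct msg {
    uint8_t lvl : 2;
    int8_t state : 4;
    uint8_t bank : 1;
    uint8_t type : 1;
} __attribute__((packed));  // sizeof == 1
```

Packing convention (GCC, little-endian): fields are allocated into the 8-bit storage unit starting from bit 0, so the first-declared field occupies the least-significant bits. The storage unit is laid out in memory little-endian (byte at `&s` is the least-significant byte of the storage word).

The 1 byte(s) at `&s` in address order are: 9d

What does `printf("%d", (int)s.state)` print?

7

[0]=0x9d (little-endian) → word 0x9d
lvl:2 @ bit 0 → (0x9d>>0)&0x3 = 0x1
state:4 @ bit 2 → (0x9d>>2)&0xf = 0x7  ←
bank:1 @ bit 6 → (0x9d>>6)&0x1 = 0x0
type:1 @ bit 7 → (0x9d>>7)&0x1 = 0x1
state signed 4b, MSB=0: value = 7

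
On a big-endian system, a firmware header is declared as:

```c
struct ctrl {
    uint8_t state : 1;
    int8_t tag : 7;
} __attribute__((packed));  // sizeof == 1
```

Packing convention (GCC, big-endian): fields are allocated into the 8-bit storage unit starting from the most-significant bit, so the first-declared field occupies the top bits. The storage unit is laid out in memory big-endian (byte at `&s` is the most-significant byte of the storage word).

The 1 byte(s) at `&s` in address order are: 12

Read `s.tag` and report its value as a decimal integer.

[0]=0x12 (big-endian) → word 0x12
state:1 @ bit 7 → (0x12>>7)&0x1 = 0x0
tag:7 @ bit 0 → (0x12>>0)&0x7f = 0x12  ←
tag signed 7b, MSB=0: value = 18

18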